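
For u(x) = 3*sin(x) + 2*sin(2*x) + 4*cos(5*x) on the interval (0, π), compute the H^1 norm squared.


||u||_{H^1(0,π)}^2 = -1664/21 + 227*π

u'(x) = -20*sin(5*x) + 3*cos(x) + 4*cos(2*x).
Expand u² and (u')² and integrate term by term on (0, π), using: for integers n ≥ 1, ∫_0^π sin²(nx) dx = ∫_0^π cos²(nx) dx = π/2; for n ≠ n', ∫_0^π sin(nx)sin(n'x) dx = ∫_0^π cos(nx)cos(n'x) dx = 0; and by product-to-sum, ∫_0^π sin(nx)cos(n'x) dx = ½∫_0^π [sin((n+n')x) + sin((n−n')x)] dx, which is 0 when n+n' is even and 2n/(n²−n'²) when n+n' is odd (it need not vanish on (0, π)).
  u² squared terms: (2)²·∫sin(2x)² dx = 4·π/2 = 2*π;  (3)²·∫sin(x)² dx = 9·π/2 = 9*π/2;  (4)²·∫cos(5x)² dx = 16·π/2 = 8*π.
  u² cross terms: 2·(2)·(3)·∫sin(2x)·sin(x) dx = 12·(0) = 0;  2·(2)·(4)·∫sin(2x)·cos(5x) dx = 16·(-4/21) = -64/21;  2·(3)·(4)·∫sin(x)·cos(5x) dx = 24·(0) = 0.
  So ∫_0^π u² dx = 2*π + 9*π/2 + 8*π + 0 − 64/21 + 0 = -64/21 + 29*π/2.
  (u')² squared terms: (-20)²·∫sin(5x)² dx = 400·π/2 = 200*π;  (3)²·∫cos(x)² dx = 9·π/2 = 9*π/2;  (4)²·∫cos(2x)² dx = 16·π/2 = 8*π.
  (u')² cross terms: 2·(-20)·(3)·∫sin(5x)·cos(x) dx = -120·(0) = 0;  2·(-20)·(4)·∫sin(5x)·cos(2x) dx = -160·(10/21) = -1600/21;  2·(3)·(4)·∫cos(x)·cos(2x) dx = 24·(0) = 0.
  So ∫_0^π (u')² dx = 200*π + 9*π/2 + 8*π + 0 − 1600/21 + 0 = -1600/21 + 425*π/2.
||u||_{H^1}^2 = (-64/21 + 29*π/2) + (-1600/21 + 425*π/2) = -1664/21 + 227*π.


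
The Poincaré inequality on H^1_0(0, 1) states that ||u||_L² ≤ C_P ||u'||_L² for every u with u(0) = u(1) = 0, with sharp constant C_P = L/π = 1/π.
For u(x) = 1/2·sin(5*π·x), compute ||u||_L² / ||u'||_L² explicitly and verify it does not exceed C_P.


||u||_L² / ||u'||_L² = 1/(5*π) < C_P = 1/π.

u(x) = 1/2·sin(5*π·x), so u'(x) = 5*π*cos(5*π*x)/2.
Writing u(x) = A·sin(kπx/L) with A = 1/2 and k = 5, use ∫_0^L sin²(kπx/L) dx = L/2 and ∫_0^L cos²(kπx/L) dx = L/2.
u² = 1/4·sin²(5*π·x) and (u')² = 25*π^2/4·cos²(5*π·x), and each of sin², cos² integrates to L/2 = 1/2 over (0, 1).
∫_0^1 u² dx = 1/8, so ||u||_L² = sqrt(2)/4.
∫_0^1 (u')² dx = 25*π^2/8, so ||u'||_L² = 5*sqrt(2)*π/4.
Ratio ||u||_L² / ||u'||_L² = 1/(5*π).
Sharp Poincaré constant on H^1_0(0, 1) is C_P = L/π = 1/π, achieved by sin(π·x).
This is the k = 5 harmonic; the ratio L/(kπ) is strictly less than C_P = L/π, consistent with the sharp inequality ||u||_L² ≤ C_P ||u'||_L².


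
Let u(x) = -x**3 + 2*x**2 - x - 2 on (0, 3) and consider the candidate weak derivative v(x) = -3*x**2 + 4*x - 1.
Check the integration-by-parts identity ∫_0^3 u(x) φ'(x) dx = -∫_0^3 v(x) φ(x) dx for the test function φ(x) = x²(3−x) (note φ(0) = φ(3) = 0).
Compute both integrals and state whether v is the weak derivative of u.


LHS = 621/20, RHS = 621/20. Yes, v = u' weakly.

u(x) = -x**3 + 2*x**2 - x - 2, classical derivative u'(x) = -3*x**2 + 4*x - 1.
φ(x) = x²(3−x), so φ'(x) = 3*x*(2 - x).
Note φ(0) = φ(3) = 0, so the boundary term u·φ vanishes.
LHS = ∫_0^3 u(x) φ'(x) dx = ∫_0^3 (3*x^5 - 12*x^4 + 15*x^3 - 12*x) dx. Term by term:
  ∫_0^3 3*x^5 dx = 729/2;  ∫_0^3 -12*x^4 dx = -2916/5;  ∫_0^3 15*x^3 dx = 1215/4;
  ∫_0^3 -12*x dx = -54.
Sum: 729/2 − 2916/5 + 1215/4 − 54 = 621/20.
So LHS = 621/20.
∫_0^3 v(x) φ(x) dx = ∫_0^3 (3*x^5 - 13*x^4 + 13*x^3 - 3*x^2) dx. Term by term:
  ∫_0^3 3*x^5 dx = 729/2;  ∫_0^3 -13*x^4 dx = -3159/5;  ∫_0^3 13*x^3 dx = 1053/4;
  ∫_0^3 -3*x^2 dx = -27.
Sum: 729/2 − 3159/5 + 1053/4 − 27 = -621/20.
So RHS = -∫_0^3 v(x) φ(x) dx = 621/20.
LHS = RHS, so the identity holds for this test φ.
Moreover u is smooth here and v(x) = u'(x) = -3*x**2 + 4*x - 1 pointwise, so the identity holds for every test function. Hence v is the weak derivative of u.


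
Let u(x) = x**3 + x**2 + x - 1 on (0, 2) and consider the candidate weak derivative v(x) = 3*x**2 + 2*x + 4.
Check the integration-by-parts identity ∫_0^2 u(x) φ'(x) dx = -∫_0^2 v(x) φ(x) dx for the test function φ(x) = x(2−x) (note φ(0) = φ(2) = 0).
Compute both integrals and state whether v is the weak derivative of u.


LHS = -44/5, RHS = -64/5. No, v is not the weak derivative of u.

u(x) = x**3 + x**2 + x - 1, classical derivative u'(x) = 3*x**2 + 2*x + 1.
φ(x) = x(2−x), so φ'(x) = 2 - 2*x.
Note φ(0) = φ(2) = 0, so the boundary term u·φ vanishes.
LHS = ∫_0^2 u(x) φ'(x) dx = ∫_0^2 (-2*x^4 + 4*x - 2) dx. Term by term:
  ∫_0^2 -2*x^4 dx = -64/5;  ∫_0^2 4*x dx = 8;  ∫_0^2 -2 dx = -4.
Sum: -64/5 + 8 − 4 = -44/5.
So LHS = -44/5.
∫_0^2 v(x) φ(x) dx = ∫_0^2 (-3*x^4 + 4*x^3 + 8*x) dx. Term by term:
  ∫_0^2 -3*x^4 dx = -96/5;  ∫_0^2 4*x^3 dx = 16;  ∫_0^2 8*x dx = 16.
Sum: -96/5 + 16 + 16 = 64/5.
So RHS = -∫_0^2 v(x) φ(x) dx = -64/5.
LHS − RHS = 4 ≠ 0, so the identity fails.
(For a valid weak derivative the identity must hold for EVERY test function, in particular this one. The failure shows v is NOT the weak derivative of u.)
Correct weak derivative would be u'(x) = 3*x**2 + 2*x + 1.


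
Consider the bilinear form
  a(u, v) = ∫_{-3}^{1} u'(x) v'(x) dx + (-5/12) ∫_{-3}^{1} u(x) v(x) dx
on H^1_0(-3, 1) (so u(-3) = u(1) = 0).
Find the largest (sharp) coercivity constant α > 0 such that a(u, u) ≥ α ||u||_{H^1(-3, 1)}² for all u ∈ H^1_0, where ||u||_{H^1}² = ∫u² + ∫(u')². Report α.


α = (-20/3 + π^2)/(π^2 + 16)

Coercivity of a(·,·) on H^1_0(-3, 1) means a(u, u) ≥ α ||u||_{H^1}² for every u ∈ H^1_0.
The interval has length L = 4, and Poincaré/coercivity depend only on L. Here a(u, u) = ∫(u')² + (-5/12)·∫u².
Here c = -5/12 < 0 with |c| < (π/L)² = π^2/16, so coercivity still holds. The condition a(u,u) ≥ α||u||_{H^1}² reads (1−α)∫(u')² ≥ (α−c)∫u². Any admissible α is ≤ 1 (rapidly oscillating u have ∫u²/∫(u')² → 0), and α = 1 would force 0 ≥ (1−c)∫u², impossible since c < 1; so 1−α > 0. By the sharp Poincaré inequality on H^1_0 of an interval of length L, ∫(u')² ≥ (π/L)²∫u² with equality for the first sine mode sin(π(x−x₀)/L) (x₀ the left endpoint), so the inequality holds for all u iff (1−α)(π/L)² ≥ α − c, i.e. α ≤ ((π/L)² + c)/((π/L)² + 1) = (1 + c(L/π)²)/(1 + (L/π)²). (Direct route, valid since c ≤ 0: Poincaré gives c∫u² ≥ c(L/π)²∫(u')², so a(u,u) ≥ (1 + c(L/π)²)∫(u')², while ||u||_{H^1}² ≤ (1 + (L/π)²)∫(u')²; dividing yields the same α.) With (π/L)² = π^2/16 and c = -5/12, the largest admissible constant is α = ((π/L)² + c)/((π/L)² + 1).
Simplifying, α = (-20/3 + π^2)/(π^2 + 16).


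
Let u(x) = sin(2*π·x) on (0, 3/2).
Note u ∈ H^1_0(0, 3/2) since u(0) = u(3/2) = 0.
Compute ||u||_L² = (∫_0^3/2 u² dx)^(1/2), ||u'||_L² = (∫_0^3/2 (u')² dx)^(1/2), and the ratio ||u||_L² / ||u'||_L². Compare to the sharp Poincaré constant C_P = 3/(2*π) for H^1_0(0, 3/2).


||u||_L² / ||u'||_L² = 1/(2*π) < C_P = 3/(2*π).

u(x) = sin(2*π·x), so u'(x) = 2*π*cos(2*π*x).
Writing u(x) = A·sin(kπx/L) with A = 1 and k = 3, use ∫_0^L sin²(kπx/L) dx = L/2 and ∫_0^L cos²(kπx/L) dx = L/2.
u² = 1·sin²(2*π·x) and (u')² = 4*π^2·cos²(2*π·x), and each of sin², cos² integrates to L/2 = 3/4 over (0, 3/2).
∫_0^3/2 u² dx = 3/4, so ||u||_L² = sqrt(3)/2.
∫_0^3/2 (u')² dx = 3*π^2, so ||u'||_L² = sqrt(3)*π.
Ratio ||u||_L² / ||u'||_L² = 1/(2*π).
Sharp Poincaré constant on H^1_0(0, 3/2) is C_P = L/π = 3/(2*π), achieved by sin(2*π/3·x).
This is the k = 3 harmonic; the ratio L/(kπ) is strictly less than C_P = L/π, consistent with the sharp inequality ||u||_L² ≤ C_P ||u'||_L².


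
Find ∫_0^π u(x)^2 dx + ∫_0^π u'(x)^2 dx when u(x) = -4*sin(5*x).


||u||_{H^1(0,π)}^2 = 208*π

u'(x) = -20*cos(5*x).
Expand u² and (u')² and integrate term by term on (0, π), using: for integers n ≥ 1, ∫_0^π sin²(nx) dx = ∫_0^π cos²(nx) dx = π/2; for n ≠ n', ∫_0^π sin(nx)sin(n'x) dx = ∫_0^π cos(nx)cos(n'x) dx = 0; and by product-to-sum, ∫_0^π sin(nx)cos(n'x) dx = ½∫_0^π [sin((n+n')x) + sin((n−n')x)] dx, which is 0 when n+n' is even and 2n/(n²−n'²) when n+n' is odd (it need not vanish on (0, π)).
  u² squared terms: (-4)²·∫sin(5x)² dx = 16·π/2 = 8*π.
  So ∫_0^π u² dx = 8*π.
  (u')² squared terms: (-20)²·∫cos(5x)² dx = 400·π/2 = 200*π.
  So ∫_0^π (u')² dx = 200*π.
||u||_{H^1}^2 = (8*π) + (200*π) = 208*π.


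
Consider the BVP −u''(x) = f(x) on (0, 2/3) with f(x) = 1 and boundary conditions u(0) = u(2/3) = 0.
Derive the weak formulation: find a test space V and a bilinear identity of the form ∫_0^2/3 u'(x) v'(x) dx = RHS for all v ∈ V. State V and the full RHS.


V = H^1_0(0, 2/3) (so v(0) = v(2/3) = 0); weak form: ∫_0^2/3 u'v' dx = ∫_0^2/3 (1) v dx for all v ∈ V.

Multiply both sides by a test function v and integrate from 0 to 2/3:
  ∫_0^2/3 −u''(x) v(x) dx = ∫_0^2/3 f(x) v(x) dx.
Integrate the LHS by parts once:
  ∫_0^2/3 −u'' v dx = −[u'(x) v(x)]_0^2/3 + ∫_0^2/3 u'(x) v'(x) dx.
Thus ∫_0^2/3 u'(x) v'(x) dx = ∫_0^2/3 f(x) v(x) dx + [u'(x) v(x)]_0^2/3.
Choose V so that boundary terms are either known or forced to vanish.
u is Dirichlet: u(0) = u(2/3) = 0. Let V = H^1_0(0, 2/3); then v(0) = v(2/3) = 0, and [u' v]_0^2/3 = 0.
Weak formulation: find u (satisfying any essential BC) such that ∫_0^2/3 u'(x) v'(x) dx = ∫_0^2/3 f v dx for all v ∈ V.
Substituting f(x) = 1, the right-hand side is ∫_0^2/3 (1) v dx.


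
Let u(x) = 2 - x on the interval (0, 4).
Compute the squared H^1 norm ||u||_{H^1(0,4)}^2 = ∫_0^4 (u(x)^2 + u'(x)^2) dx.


||u||_{H^1}^2 = 28/3

The H^1 norm (squared) on an interval (0, L) is
  ||u||_{H^1}^2 = ∫_0^L u(x)^2 dx + ∫_0^L u'(x)^2 dx.
Compute u'(x) = -1.
Then u(x)^2 = x**2 - 4*x + 4 and u'(x)^2 = 1.
Integrate each monomial from 0 to 4 using ∫_0^4 c·x^n dx = c·4^(n+1)/(n+1):
  ∫_0^4 u(x)^2 dx = ∫_0^4 (x^2 - 4*x + 4) dx. Term by term:
    ∫_0^4 x^2 dx = 64/3;  ∫_0^4 -4*x dx = -32;  ∫_0^4 4 dx = 16.
  Sum: 64/3 − 32 + 16 = 16/3.
  ∫_0^4 u'(x)^2 dx = ∫_0^4 (1) dx. Term by term:
    ∫_0^4 1 dx = 4.
Adding: ||u||_{H^1}^2 = 16/3 + 4 = 28/3.


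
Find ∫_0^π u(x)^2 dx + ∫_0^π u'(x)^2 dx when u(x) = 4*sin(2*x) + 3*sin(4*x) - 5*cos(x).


||u||_{H^1(0,π)}^2 = -416/3 + 283*π/2

u'(x) = 5*sin(x) + 8*cos(2*x) + 12*cos(4*x).
Expand u² and (u')² and integrate term by term on (0, π), using: for integers n ≥ 1, ∫_0^π sin²(nx) dx = ∫_0^π cos²(nx) dx = π/2; for n ≠ n', ∫_0^π sin(nx)sin(n'x) dx = ∫_0^π cos(nx)cos(n'x) dx = 0; and by product-to-sum, ∫_0^π sin(nx)cos(n'x) dx = ½∫_0^π [sin((n+n')x) + sin((n−n')x)] dx, which is 0 when n+n' is even and 2n/(n²−n'²) when n+n' is odd (it need not vanish on (0, π)).
  u² squared terms: (-5)²·∫cos(x)² dx = 25·π/2 = 25*π/2;  (3)²·∫sin(4x)² dx = 9·π/2 = 9*π/2;  (4)²·∫sin(2x)² dx = 16·π/2 = 8*π.
  u² cross terms: 2·(-5)·(3)·∫cos(x)·sin(4x) dx = -30·(8/15) = -16;  2·(-5)·(4)·∫cos(x)·sin(2x) dx = -40·(4/3) = -160/3;  2·(3)·(4)·∫sin(4x)·sin(2x) dx = 24·(0) = 0.
  So ∫_0^π u² dx = 25*π/2 + 9*π/2 + 8*π − 16 − 160/3 + 0 = -208/3 + 25*π.
  (u')² squared terms: (5)²·∫sin(x)² dx = 25·π/2 = 25*π/2;  (8)²·∫cos(2x)² dx = 64·π/2 = 32*π;  (12)²·∫cos(4x)² dx = 144·π/2 = 72*π.
  (u')² cross terms: 2·(5)·(8)·∫sin(x)·cos(2x) dx = 80·(-2/3) = -160/3;  2·(5)·(12)·∫sin(x)·cos(4x) dx = 120·(-2/15) = -16;  2·(8)·(12)·∫cos(2x)·cos(4x) dx = 192·(0) = 0.
  So ∫_0^π (u')² dx = 25*π/2 + 32*π + 72*π − 160/3 − 16 + 0 = -208/3 + 233*π/2.
||u||_{H^1}^2 = (-208/3 + 25*π) + (-208/3 + 233*π/2) = -416/3 + 283*π/2.


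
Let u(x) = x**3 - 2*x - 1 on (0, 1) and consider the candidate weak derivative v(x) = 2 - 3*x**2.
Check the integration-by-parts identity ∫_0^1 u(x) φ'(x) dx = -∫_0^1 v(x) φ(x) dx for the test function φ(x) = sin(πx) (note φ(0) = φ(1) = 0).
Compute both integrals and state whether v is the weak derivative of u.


LHS = (π^2 + 12)/π^3, RHS = (-12 - π^2)/π^3. No, v is not the weak derivative of u.

u(x) = x**3 - 2*x - 1, classical derivative u'(x) = 3*x**2 - 2.
φ(x) = sin(πx), so φ'(x) = π*cos(π*x).
Note φ(0) = φ(1) = 0, so the boundary term u·φ vanishes.
LHS = ∫_0^1 u(x) φ'(x) dx = ∫_0^1 (π*x^3*cos(π*x) - 2*π*x*cos(π*x) - π*cos(π*x)) dx. Term by term:
  ∫_0^1 -π*cos(π*x) dx = 0;  ∫_0^1 π*x^3*cos(π*x) dx = -3/π + 12/π^3;  ∫_0^1 -2*π*x*cos(π*x) dx = 4/π.
Sum: 0 + -3/π + 12/π^3 + 4/π = (π^2 + 12)/π^3.
So LHS = (π^2 + 12)/π^3.
∫_0^1 v(x) φ(x) dx = ∫_0^1 (-3*x^2*sin(π*x) + 2*sin(π*x)) dx. Term by term:
  ∫_0^1 2*sin(π*x) dx = 4/π;  ∫_0^1 -3*x^2*sin(π*x) dx = -3/π + 12/π^3.
Sum: 4/π + -3/π + 12/π^3 = (π^2 + 12)/π^3.
So RHS = -∫_0^1 v(x) φ(x) dx = (-12 - π^2)/π^3.
LHS − RHS = 2/π + 24/π^3 ≠ 0, so the identity fails.
(For a valid weak derivative the identity must hold for EVERY test function, in particular this one. The failure shows v is NOT the weak derivative of u.)
Correct weak derivative would be u'(x) = 3*x**2 - 2.


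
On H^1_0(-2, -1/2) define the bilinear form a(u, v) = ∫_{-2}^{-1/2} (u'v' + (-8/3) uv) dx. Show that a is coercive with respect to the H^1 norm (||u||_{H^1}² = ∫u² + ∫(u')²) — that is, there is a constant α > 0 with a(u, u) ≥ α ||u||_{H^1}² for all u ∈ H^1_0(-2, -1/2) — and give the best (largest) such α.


α = 4*(-6 + π^2)/(9 + 4*π^2)

Coercivity of a(·,·) on H^1_0(-2, -1/2) means a(u, u) ≥ α ||u||_{H^1}² for every u ∈ H^1_0.
The interval has length L = 3/2, and Poincaré/coercivity depend only on L. Here a(u, u) = ∫(u')² + (-8/3)·∫u².
Here c = -8/3 < 0 with |c| < (π/L)² = 4*π^2/9, so coercivity still holds. The condition a(u,u) ≥ α||u||_{H^1}² reads (1−α)∫(u')² ≥ (α−c)∫u². Any admissible α is ≤ 1 (rapidly oscillating u have ∫u²/∫(u')² → 0), and α = 1 would force 0 ≥ (1−c)∫u², impossible since c < 1; so 1−α > 0. By the sharp Poincaré inequality on H^1_0 of an interval of length L, ∫(u')² ≥ (π/L)²∫u² with equality for the first sine mode sin(π(x−x₀)/L) (x₀ the left endpoint), so the inequality holds for all u iff (1−α)(π/L)² ≥ α − c, i.e. α ≤ ((π/L)² + c)/((π/L)² + 1) = (1 + c(L/π)²)/(1 + (L/π)²). (Direct route, valid since c ≤ 0: Poincaré gives c∫u² ≥ c(L/π)²∫(u')², so a(u,u) ≥ (1 + c(L/π)²)∫(u')², while ||u||_{H^1}² ≤ (1 + (L/π)²)∫(u')²; dividing yields the same α.) With (π/L)² = 4*π^2/9 and c = -8/3, the largest admissible constant is α = ((π/L)² + c)/((π/L)² + 1).
Simplifying, α = 4*(-6 + π^2)/(9 + 4*π^2).


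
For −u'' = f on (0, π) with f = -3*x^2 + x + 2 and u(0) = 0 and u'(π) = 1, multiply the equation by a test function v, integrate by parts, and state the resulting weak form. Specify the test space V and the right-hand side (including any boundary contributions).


V = {v ∈ H^1(0, π) : v(0) = 0} (test functions vanish at x = 0 where u is specified); weak form: ∫_0^π u'v' dx = ∫_0^π (-3*x^2 + x + 2) v dx + v(π) for all v ∈ V.

Multiply both sides by a test function v and integrate from 0 to π:
  ∫_0^π −u''(x) v(x) dx = ∫_0^π f(x) v(x) dx.
Integrate the LHS by parts once:
  ∫_0^π −u'' v dx = −[u'(x) v(x)]_0^π + ∫_0^π u'(x) v'(x) dx.
Thus ∫_0^π u'(x) v'(x) dx = ∫_0^π f(x) v(x) dx + [u'(x) v(x)]_0^π.
Choose V so that boundary terms are either known or forced to vanish.
Mixed BC: u(0) = 0 (Dirichlet) and u'(π) = 1 (Neumann). Define V = {v ∈ H^1(0, π) : v(0) = 0}. Then [u' v]_0^π = u'(π)·v(π) − u'(0)·0 = v(π).
Weak formulation: find u (satisfying any essential BC) such that ∫_0^π u'(x) v'(x) dx = ∫_0^π f v dx + v(π) for all v ∈ V (Dirichlet at 0 absorbed into V; Neumann datum at x = π contributes the boundary term).
Substituting f(x) = -3*x^2 + x + 2, the right-hand side is ∫_0^π (-3*x^2 + x + 2) v dx + v(π).


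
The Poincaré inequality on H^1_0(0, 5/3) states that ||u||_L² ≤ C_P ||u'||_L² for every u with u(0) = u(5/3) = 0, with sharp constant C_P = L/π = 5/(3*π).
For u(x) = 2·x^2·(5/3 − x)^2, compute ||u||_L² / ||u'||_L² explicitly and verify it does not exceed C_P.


||u||_L² / ||u'||_L² = 5*sqrt(3)/18 < C_P = 5/(3*π).

u(x) = 2·x^2·(5/3 − x)^2, so u'(x) = 4*x*(3*x - 5)*(6*x - 5)/9.
u(x) = 2·x^2·(5/3 − x)^2 vanishes at x = 0 and x = 5/3, so u ∈ H^1_0(0, 5/3). Differentiate via the product rule and integrate the resulting polynomials term by term.
  ∫_0^5/3 u² dx = ∫_0^5/3 (4*x^8 - 80*x^7/3 + 200*x^6/3 - 2000*x^5/27 + 2500*x^4/81) dx. Term by term:
    ∫_0^5/3 4*x^8 dx = 7812500/177147;  ∫_0^5/3 -80*x^7/3 dx = -3906250/19683;  ∫_0^5/3 200*x^6/3 dx = 15625000/45927;
    ∫_0^5/3 -2000*x^5/27 dx = -15625000/59049;  ∫_0^5/3 2500*x^4/81 dx = 1562500/19683.
  Sum: 7812500/177147 − 3906250/19683 + 15625000/45927 − 15625000/59049 + 1562500/19683 = 781250/1240029.
  ∫_0^5/3 (u')² dx = ∫_0^5/3 (64*x^6 - 320*x^5 + 5200*x^4/9 - 4000*x^3/9 + 10000*x^2/81) dx. Term by term:
    ∫_0^5/3 64*x^6 dx = 5000000/15309;  ∫_0^5/3 -320*x^5 dx = -2500000/2187;  ∫_0^5/3 5200*x^4/9 dx = 3250000/2187;
    ∫_0^5/3 -4000*x^3/9 dx = -625000/729;  ∫_0^5/3 10000*x^2/81 dx = 1250000/6561.
  Sum: 5000000/15309 − 2500000/2187 + 3250000/2187 − 625000/729 + 1250000/6561 = 125000/45927.
∫_0^5/3 u² dx = 781250/1240029, so ||u||_L² = 625*sqrt(42)/5103.
∫_0^5/3 (u')² dx = 125000/45927, so ||u'||_L² = 250*sqrt(14)/567.
Ratio ||u||_L² / ||u'||_L² = 5*sqrt(3)/18.
Sharp Poincaré constant on H^1_0(0, 5/3) is C_P = L/π = 5/(3*π), achieved by sin(3*π/5·x).
A polynomial bump cannot attain the sharp Poincaré constant (only the first sine eigenfunction does), so the ratio is strictly less than C_P, consistent with ||u||_L² ≤ C_P ||u'||_L².


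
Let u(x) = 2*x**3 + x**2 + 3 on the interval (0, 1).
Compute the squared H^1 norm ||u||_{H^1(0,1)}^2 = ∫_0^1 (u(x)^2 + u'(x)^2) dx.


||u||_{H^1}^2 = 1049/35

The H^1 norm (squared) on an interval (0, L) is
  ||u||_{H^1}^2 = ∫_0^L u(x)^2 dx + ∫_0^L u'(x)^2 dx.
Compute u'(x) = 6*x**2 + 2*x.
Then u(x)^2 = 4*x**6 + 4*x**5 + x**4 + 12*x**3 + 6*x**2 + 9 and u'(x)^2 = 36*x**4 + 24*x**3 + 4*x**2.
Integrate each monomial from 0 to 1 using ∫_0^1 c·x^n dx = c·1^(n+1)/(n+1):
  ∫_0^1 u(x)^2 dx = ∫_0^1 (4*x^6 + 4*x^5 + x^4 + 12*x^3 + 6*x^2 + 9) dx. Term by term:
    ∫_0^1 4*x^6 dx = 4/7;  ∫_0^1 4*x^5 dx = 2/3;  ∫_0^1 x^4 dx = 1/5;
    ∫_0^1 12*x^3 dx = 3;  ∫_0^1 6*x^2 dx = 2;  ∫_0^1 9 dx = 9.
  Sum: 4/7 + 2/3 + 1/5 + 3 + 2 + 9 = 1621/105.
  ∫_0^1 u'(x)^2 dx = ∫_0^1 (36*x^4 + 24*x^3 + 4*x^2) dx. Term by term:
    ∫_0^1 36*x^4 dx = 36/5;  ∫_0^1 24*x^3 dx = 6;  ∫_0^1 4*x^2 dx = 4/3.
  Sum: 36/5 + 6 + 4/3 = 218/15.
Adding: ||u||_{H^1}^2 = 1621/105 + 218/15 = 1049/35.


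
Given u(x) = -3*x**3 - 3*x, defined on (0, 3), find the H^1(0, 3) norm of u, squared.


||u||_{H^1}^2 = 287604/35

The H^1 norm (squared) on an interval (0, L) is
  ||u||_{H^1}^2 = ∫_0^L u(x)^2 dx + ∫_0^L u'(x)^2 dx.
Compute u'(x) = -9*x**2 - 3.
Then u(x)^2 = 9*x**6 + 18*x**4 + 9*x**2 and u'(x)^2 = 81*x**4 + 54*x**2 + 9.
Integrate each monomial from 0 to 3 using ∫_0^3 c·x^n dx = c·3^(n+1)/(n+1):
  ∫_0^3 u(x)^2 dx = ∫_0^3 (9*x^6 + 18*x^4 + 9*x^2) dx. Term by term:
    ∫_0^3 9*x^6 dx = 19683/7;  ∫_0^3 18*x^4 dx = 4374/5;  ∫_0^3 9*x^2 dx = 81.
  Sum: 19683/7 + 4374/5 + 81 = 131868/35.
  ∫_0^3 u'(x)^2 dx = ∫_0^3 (81*x^4 + 54*x^2 + 9) dx. Term by term:
    ∫_0^3 81*x^4 dx = 19683/5;  ∫_0^3 54*x^2 dx = 486;  ∫_0^3 9 dx = 27.
  Sum: 19683/5 + 486 + 27 = 22248/5.
Adding: ||u||_{H^1}^2 = 131868/35 + 22248/5 = 287604/35.


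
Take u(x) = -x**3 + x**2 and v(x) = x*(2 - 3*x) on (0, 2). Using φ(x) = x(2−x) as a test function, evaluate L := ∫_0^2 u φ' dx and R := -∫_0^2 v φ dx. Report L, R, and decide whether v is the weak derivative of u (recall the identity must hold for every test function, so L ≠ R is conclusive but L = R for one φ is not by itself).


LHS = 32/15, RHS = 32/15. Yes, v = u' weakly.

u(x) = -x**3 + x**2, classical derivative u'(x) = -3*x**2 + 2*x.
φ(x) = x(2−x), so φ'(x) = 2 - 2*x.
Note φ(0) = φ(2) = 0, so the boundary term u·φ vanishes.
LHS = ∫_0^2 u(x) φ'(x) dx = ∫_0^2 (2*x^4 - 4*x^3 + 2*x^2) dx. Term by term:
  ∫_0^2 2*x^4 dx = 64/5;  ∫_0^2 -4*x^3 dx = -16;  ∫_0^2 2*x^2 dx = 16/3.
Sum: 64/5 − 16 + 16/3 = 32/15.
So LHS = 32/15.
∫_0^2 v(x) φ(x) dx = ∫_0^2 (3*x^4 - 8*x^3 + 4*x^2) dx. Term by term:
  ∫_0^2 3*x^4 dx = 96/5;  ∫_0^2 -8*x^3 dx = -32;  ∫_0^2 4*x^2 dx = 32/3.
Sum: 96/5 − 32 + 32/3 = -32/15.
So RHS = -∫_0^2 v(x) φ(x) dx = 32/15.
LHS = RHS, so the identity holds for this test φ.
Moreover u is smooth here and v(x) = u'(x) = -3*x**2 + 2*x pointwise, so the identity holds for every test function. Hence v is the weak derivative of u.


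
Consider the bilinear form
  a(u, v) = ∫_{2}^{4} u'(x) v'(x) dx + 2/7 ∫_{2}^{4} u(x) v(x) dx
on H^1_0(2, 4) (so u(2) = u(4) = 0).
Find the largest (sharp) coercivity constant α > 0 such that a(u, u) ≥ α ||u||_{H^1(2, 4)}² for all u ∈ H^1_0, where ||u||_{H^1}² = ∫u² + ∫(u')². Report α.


α = (8/7 + π^2)/(4 + π^2)

Coercivity of a(·,·) on H^1_0(2, 4) means a(u, u) ≥ α ||u||_{H^1}² for every u ∈ H^1_0.
The interval has length L = 2, and Poincaré/coercivity depend only on L. Here a(u, u) = ∫(u')² + (2/7)·∫u².
Here 0 < c = 2/7 < 1. The condition a(u,u) ≥ α||u||_{H^1}² reads (1−α)∫(u')² ≥ (α−c)∫u². Any admissible α is ≤ 1 (rapidly oscillating u have ∫u²/∫(u')² → 0), and α = 1 would force 0 ≥ (1−c)∫u², impossible since c < 1; so 1−α > 0. By the sharp Poincaré inequality on H^1_0 of an interval of length L, ∫(u')² ≥ (π/L)²∫u² with equality for the first sine mode sin(π(x−x₀)/L) (x₀ the left endpoint), so the inequality holds for all u iff (1−α)(π/L)² ≥ α − c, i.e. α ≤ ((π/L)² + c)/((π/L)² + 1) = (1 + c(L/π)²)/(1 + (L/π)²). With (π/L)² = π^2/4 and c = 2/7, the largest admissible constant is α = ((π/L)² + c)/((π/L)² + 1).
Simplifying, α = (8/7 + π^2)/(4 + π^2).


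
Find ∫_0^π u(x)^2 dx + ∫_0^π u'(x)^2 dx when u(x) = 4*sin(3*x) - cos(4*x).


||u||_{H^1(0,π)}^2 = 816/7 + 177*π/2

u'(x) = 4*sin(4*x) + 12*cos(3*x).
Expand u² and (u')² and integrate term by term on (0, π), using: for integers n ≥ 1, ∫_0^π sin²(nx) dx = ∫_0^π cos²(nx) dx = π/2; for n ≠ n', ∫_0^π sin(nx)sin(n'x) dx = ∫_0^π cos(nx)cos(n'x) dx = 0; and by product-to-sum, ∫_0^π sin(nx)cos(n'x) dx = ½∫_0^π [sin((n+n')x) + sin((n−n')x)] dx, which is 0 when n+n' is even and 2n/(n²−n'²) when n+n' is odd (it need not vanish on (0, π)).
  u² squared terms: (-1)²·∫cos(4x)² dx = 1·π/2 = π/2;  (4)²·∫sin(3x)² dx = 16·π/2 = 8*π.
  u² cross terms: 2·(-1)·(4)·∫cos(4x)·sin(3x) dx = -8·(-6/7) = 48/7.
  So ∫_0^π u² dx = π/2 + 8*π + 48/7 = 48/7 + 17*π/2.
  (u')² squared terms: (4)²·∫sin(4x)² dx = 16·π/2 = 8*π;  (12)²·∫cos(3x)² dx = 144·π/2 = 72*π.
  (u')² cross terms: 2·(4)·(12)·∫sin(4x)·cos(3x) dx = 96·(8/7) = 768/7.
  So ∫_0^π (u')² dx = 8*π + 72*π + 768/7 = 768/7 + 80*π.
||u||_{H^1}^2 = (48/7 + 17*π/2) + (768/7 + 80*π) = 816/7 + 177*π/2.


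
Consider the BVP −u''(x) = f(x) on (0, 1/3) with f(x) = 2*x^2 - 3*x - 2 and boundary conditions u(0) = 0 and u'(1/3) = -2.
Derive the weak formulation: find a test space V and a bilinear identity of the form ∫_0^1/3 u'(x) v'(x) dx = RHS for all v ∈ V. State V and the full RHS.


V = {v ∈ H^1(0, 1/3) : v(0) = 0} (test functions vanish at x = 0 where u is specified); weak form: ∫_0^1/3 u'v' dx = ∫_0^1/3 (2*x^2 - 3*x - 2) v dx − 2·v(1/3) for all v ∈ V.

Multiply both sides by a test function v and integrate from 0 to 1/3:
  ∫_0^1/3 −u''(x) v(x) dx = ∫_0^1/3 f(x) v(x) dx.
Integrate the LHS by parts once:
  ∫_0^1/3 −u'' v dx = −[u'(x) v(x)]_0^1/3 + ∫_0^1/3 u'(x) v'(x) dx.
Thus ∫_0^1/3 u'(x) v'(x) dx = ∫_0^1/3 f(x) v(x) dx + [u'(x) v(x)]_0^1/3.
Choose V so that boundary terms are either known or forced to vanish.
Mixed BC: u(0) = 0 (Dirichlet) and u'(1/3) = -2 (Neumann). Define V = {v ∈ H^1(0, 1/3) : v(0) = 0}. Then [u' v]_0^1/3 = u'(1/3)·v(1/3) − u'(0)·0 = − 2·v(1/3).
Weak formulation: find u (satisfying any essential BC) such that ∫_0^1/3 u'(x) v'(x) dx = ∫_0^1/3 f v dx − 2·v(1/3) for all v ∈ V (Dirichlet at 0 absorbed into V; Neumann datum at x = 1/3 contributes the boundary term).
Substituting f(x) = 2*x^2 - 3*x - 2, the right-hand side is ∫_0^1/3 (2*x^2 - 3*x - 2) v dx − 2·v(1/3).


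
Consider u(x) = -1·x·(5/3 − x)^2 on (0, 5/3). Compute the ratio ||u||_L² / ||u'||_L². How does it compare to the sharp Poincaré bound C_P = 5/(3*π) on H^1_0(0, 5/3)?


||u||_L² / ||u'||_L² = 5*sqrt(14)/42 < C_P = 5/(3*π).

u(x) = -1·x·(5/3 − x)^2, so u'(x) = (5 - 9*x)*(3*x - 5)/9.
u(x) = -1·x·(5/3 − x)^2 vanishes at x = 0 and x = 5/3, so u ∈ H^1_0(0, 5/3). Differentiate via the product rule and integrate the resulting polynomials term by term.
  ∫_0^5/3 u² dx = ∫_0^5/3 (x^6 - 20*x^5/3 + 50*x^4/3 - 500*x^3/27 + 625*x^2/81) dx. Term by term:
    ∫_0^5/3 x^6 dx = 78125/15309;  ∫_0^5/3 -20*x^5/3 dx = -156250/6561;  ∫_0^5/3 50*x^4/3 dx = 31250/729;
    ∫_0^5/3 -500*x^3/27 dx = -78125/2187;  ∫_0^5/3 625*x^2/81 dx = 78125/6561.
  Sum: 78125/15309 − 156250/6561 + 31250/729 − 78125/2187 + 78125/6561 = 15625/45927.
  ∫_0^5/3 (u')² dx = ∫_0^5/3 (9*x^4 - 40*x^3 + 550*x^2/9 - 1000*x/27 + 625/81) dx. Term by term:
    ∫_0^5/3 9*x^4 dx = 625/27;  ∫_0^5/3 -40*x^3 dx = -6250/81;  ∫_0^5/3 550*x^2/9 dx = 68750/729;
    ∫_0^5/3 -1000*x/27 dx = -12500/243;  ∫_0^5/3 625/81 dx = 3125/243.
  Sum: 625/27 − 6250/81 + 68750/729 − 12500/243 + 3125/243 = 1250/729.
∫_0^5/3 u² dx = 15625/45927, so ||u||_L² = 125*sqrt(7)/567.
∫_0^5/3 (u')² dx = 1250/729, so ||u'||_L² = 25*sqrt(2)/27.
Ratio ||u||_L² / ||u'||_L² = 5*sqrt(14)/42.
Sharp Poincaré constant on H^1_0(0, 5/3) is C_P = L/π = 5/(3*π), achieved by sin(3*π/5·x).
A polynomial bump cannot attain the sharp Poincaré constant (only the first sine eigenfunction does), so the ratio is strictly less than C_P, consistent with ||u||_L² ≤ C_P ||u'||_L².


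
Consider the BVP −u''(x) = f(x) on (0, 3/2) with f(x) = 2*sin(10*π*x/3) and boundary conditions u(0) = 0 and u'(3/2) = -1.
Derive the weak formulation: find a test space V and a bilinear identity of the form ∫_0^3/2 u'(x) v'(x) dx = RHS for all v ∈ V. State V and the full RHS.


V = {v ∈ H^1(0, 3/2) : v(0) = 0} (test functions vanish at x = 0 where u is specified); weak form: ∫_0^3/2 u'v' dx = ∫_0^3/2 (2*sin(10*π*x/3)) v dx − v(3/2) for all v ∈ V.

Multiply both sides by a test function v and integrate from 0 to 3/2:
  ∫_0^3/2 −u''(x) v(x) dx = ∫_0^3/2 f(x) v(x) dx.
Integrate the LHS by parts once:
  ∫_0^3/2 −u'' v dx = −[u'(x) v(x)]_0^3/2 + ∫_0^3/2 u'(x) v'(x) dx.
Thus ∫_0^3/2 u'(x) v'(x) dx = ∫_0^3/2 f(x) v(x) dx + [u'(x) v(x)]_0^3/2.
Choose V so that boundary terms are either known or forced to vanish.
Mixed BC: u(0) = 0 (Dirichlet) and u'(3/2) = -1 (Neumann). Define V = {v ∈ H^1(0, 3/2) : v(0) = 0}. Then [u' v]_0^3/2 = u'(3/2)·v(3/2) − u'(0)·0 = − v(3/2).
Weak formulation: find u (satisfying any essential BC) such that ∫_0^3/2 u'(x) v'(x) dx = ∫_0^3/2 f v dx − v(3/2) for all v ∈ V (Dirichlet at 0 absorbed into V; Neumann datum at x = 3/2 contributes the boundary term).
Substituting f(x) = 2*sin(10*π*x/3), the right-hand side is ∫_0^3/2 (2*sin(10*π*x/3)) v dx − v(3/2).


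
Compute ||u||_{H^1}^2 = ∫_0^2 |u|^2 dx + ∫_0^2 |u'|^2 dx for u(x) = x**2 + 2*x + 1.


||u||_{H^1}^2 = 1246/15

The H^1 norm (squared) on an interval (0, L) is
  ||u||_{H^1}^2 = ∫_0^L u(x)^2 dx + ∫_0^L u'(x)^2 dx.
Compute u'(x) = 2*x + 2.
Then u(x)^2 = x**4 + 4*x**3 + 6*x**2 + 4*x + 1 and u'(x)^2 = 4*x**2 + 8*x + 4.
Integrate each monomial from 0 to 2 using ∫_0^2 c·x^n dx = c·2^(n+1)/(n+1):
  ∫_0^2 u(x)^2 dx = ∫_0^2 (x^4 + 4*x^3 + 6*x^2 + 4*x + 1) dx. Term by term:
    ∫_0^2 x^4 dx = 32/5;  ∫_0^2 4*x^3 dx = 16;  ∫_0^2 6*x^2 dx = 16;
    ∫_0^2 4*x dx = 8;  ∫_0^2 1 dx = 2.
  Sum: 32/5 + 16 + 16 + 8 + 2 = 242/5.
  ∫_0^2 u'(x)^2 dx = ∫_0^2 (4*x^2 + 8*x + 4) dx. Term by term:
    ∫_0^2 4*x^2 dx = 32/3;  ∫_0^2 8*x dx = 16;  ∫_0^2 4 dx = 8.
  Sum: 32/3 + 16 + 8 = 104/3.
Adding: ||u||_{H^1}^2 = 242/5 + 104/3 = 1246/15.


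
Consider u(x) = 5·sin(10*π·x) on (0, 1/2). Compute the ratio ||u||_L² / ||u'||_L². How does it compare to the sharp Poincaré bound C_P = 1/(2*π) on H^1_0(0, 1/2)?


||u||_L² / ||u'||_L² = 1/(10*π) < C_P = 1/(2*π).

u(x) = 5·sin(10*π·x), so u'(x) = 50*π*cos(10*π*x).
Writing u(x) = A·sin(kπx/L) with A = 5 and k = 5, use ∫_0^L sin²(kπx/L) dx = L/2 and ∫_0^L cos²(kπx/L) dx = L/2.
u² = 25·sin²(10*π·x) and (u')² = 2500*π^2·cos²(10*π·x), and each of sin², cos² integrates to L/2 = 1/4 over (0, 1/2).
∫_0^1/2 u² dx = 25/4, so ||u||_L² = 5/2.
∫_0^1/2 (u')² dx = 625*π^2, so ||u'||_L² = 25*π.
Ratio ||u||_L² / ||u'||_L² = 1/(10*π).
Sharp Poincaré constant on H^1_0(0, 1/2) is C_P = L/π = 1/(2*π), achieved by sin(2*π·x).
This is the k = 5 harmonic; the ratio L/(kπ) is strictly less than C_P = L/π, consistent with the sharp inequality ||u||_L² ≤ C_P ||u'||_L².


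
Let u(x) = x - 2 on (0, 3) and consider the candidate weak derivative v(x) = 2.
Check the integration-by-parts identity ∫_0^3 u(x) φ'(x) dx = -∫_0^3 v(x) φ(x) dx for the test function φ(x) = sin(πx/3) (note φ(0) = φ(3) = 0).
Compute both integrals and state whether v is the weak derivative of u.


LHS = -6/π, RHS = -12/π. No, v is not the weak derivative of u.

u(x) = x - 2, classical derivative u'(x) = 1.
φ(x) = sin(πx/3), so φ'(x) = π*cos(π*x/3)/3.
Note φ(0) = φ(3) = 0, so the boundary term u·φ vanishes.
LHS = ∫_0^3 u(x) φ'(x) dx = ∫_0^3 (π*x*cos(π*x/3)/3 - 2*π*cos(π*x/3)/3) dx. Term by term:
  ∫_0^3 -2*π*cos(π*x/3)/3 dx = 0;  ∫_0^3 π*x*cos(π*x/3)/3 dx = -6/π.
Sum: 0 − 6/π = -6/π.
So LHS = -6/π.
∫_0^3 v(x) φ(x) dx = ∫_0^3 (2*sin(π*x/3)) dx. Term by term:
  ∫_0^3 2*sin(π*x/3) dx = 12/π.
So RHS = -∫_0^3 v(x) φ(x) dx = -12/π.
LHS − RHS = 6/π ≠ 0, so the identity fails.
(For a valid weak derivative the identity must hold for EVERY test function, in particular this one. The failure shows v is NOT the weak derivative of u.)
Correct weak derivative would be u'(x) = 1.


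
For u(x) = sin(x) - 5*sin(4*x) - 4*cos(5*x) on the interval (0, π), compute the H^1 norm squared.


||u||_{H^1(0,π)}^2 = -8320/9 + 843*π/2

u'(x) = 20*sin(5*x) + cos(x) - 20*cos(4*x).
Expand u² and (u')² and integrate term by term on (0, π), using: for integers n ≥ 1, ∫_0^π sin²(nx) dx = ∫_0^π cos²(nx) dx = π/2; for n ≠ n', ∫_0^π sin(nx)sin(n'x) dx = ∫_0^π cos(nx)cos(n'x) dx = 0; and by product-to-sum, ∫_0^π sin(nx)cos(n'x) dx = ½∫_0^π [sin((n+n')x) + sin((n−n')x)] dx, which is 0 when n+n' is even and 2n/(n²−n'²) when n+n' is odd (it need not vanish on (0, π)).
  u² squared terms: (-5)²·∫sin(4x)² dx = 25·π/2 = 25*π/2;  (-4)²·∫cos(5x)² dx = 16·π/2 = 8*π;  (1)²·∫sin(x)² dx = 1·π/2 = π/2.
  u² cross terms: 2·(-5)·(-4)·∫sin(4x)·cos(5x) dx = 40·(-8/9) = -320/9;  2·(-5)·(1)·∫sin(4x)·sin(x) dx = -10·(0) = 0;  2·(-4)·(1)·∫cos(5x)·sin(x) dx = -8·(0) = 0.
  So ∫_0^π u² dx = 25*π/2 + 8*π + π/2 − 320/9 + 0 + 0 = -320/9 + 21*π.
  (u')² squared terms: (-20)²·∫cos(4x)² dx = 400·π/2 = 200*π;  (20)²·∫sin(5x)² dx = 400·π/2 = 200*π;  (1)²·∫cos(x)² dx = 1·π/2 = π/2.
  (u')² cross terms: 2·(-20)·(20)·∫cos(4x)·sin(5x) dx = -800·(10/9) = -8000/9;  2·(-20)·(1)·∫cos(4x)·cos(x) dx = -40·(0) = 0;  2·(20)·(1)·∫sin(5x)·cos(x) dx = 40·(0) = 0.
  So ∫_0^π (u')² dx = 200*π + 200*π + π/2 − 8000/9 + 0 + 0 = -8000/9 + 801*π/2.
||u||_{H^1}^2 = (-320/9 + 21*π) + (-8000/9 + 801*π/2) = -8320/9 + 843*π/2.


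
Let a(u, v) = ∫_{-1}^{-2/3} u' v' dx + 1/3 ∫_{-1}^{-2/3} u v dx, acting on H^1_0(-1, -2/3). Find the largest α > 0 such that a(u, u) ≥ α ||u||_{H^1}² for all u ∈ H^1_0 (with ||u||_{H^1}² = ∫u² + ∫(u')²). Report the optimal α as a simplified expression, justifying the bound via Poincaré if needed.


α = (1 + 27*π^2)/(3*(1 + 9*π^2))

Coercivity of a(·,·) on H^1_0(-1, -2/3) means a(u, u) ≥ α ||u||_{H^1}² for every u ∈ H^1_0.
The interval has length L = 1/3, and Poincaré/coercivity depend only on L. Here a(u, u) = ∫(u')² + (1/3)·∫u².
Here 0 < c = 1/3 < 1. The condition a(u,u) ≥ α||u||_{H^1}² reads (1−α)∫(u')² ≥ (α−c)∫u². Any admissible α is ≤ 1 (rapidly oscillating u have ∫u²/∫(u')² → 0), and α = 1 would force 0 ≥ (1−c)∫u², impossible since c < 1; so 1−α > 0. By the sharp Poincaré inequality on H^1_0 of an interval of length L, ∫(u')² ≥ (π/L)²∫u² with equality for the first sine mode sin(π(x−x₀)/L) (x₀ the left endpoint), so the inequality holds for all u iff (1−α)(π/L)² ≥ α − c, i.e. α ≤ ((π/L)² + c)/((π/L)² + 1) = (1 + c(L/π)²)/(1 + (L/π)²). With (π/L)² = 9*π^2 and c = 1/3, the largest admissible constant is α = ((π/L)² + c)/((π/L)² + 1).
Simplifying, α = (1 + 27*π^2)/(3*(1 + 9*π^2)).


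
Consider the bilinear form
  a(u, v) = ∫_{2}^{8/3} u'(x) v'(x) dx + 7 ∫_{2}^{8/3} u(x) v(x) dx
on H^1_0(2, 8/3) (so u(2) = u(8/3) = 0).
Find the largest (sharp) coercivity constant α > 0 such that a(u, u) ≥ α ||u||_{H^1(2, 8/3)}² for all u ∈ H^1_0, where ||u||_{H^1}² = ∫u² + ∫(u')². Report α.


α = 1

Coercivity of a(·,·) on H^1_0(2, 8/3) means a(u, u) ≥ α ||u||_{H^1}² for every u ∈ H^1_0.
The interval has length L = 2/3, and Poincaré/coercivity depend only on L. Here a(u, u) = ∫(u')² + (7)·∫u².
Here c = 7 ≥ 1, so a(u,u) = ∫(u')² + c∫u² ≥ ∫(u')² + ∫u² = ||u||_{H^1}², i.e. α = 1 works. No larger α is possible: a(u,u) ≥ α||u||_{H^1}² means (1−α)∫(u')² ≥ (α−c)∫u², and for the modes u_n = sin(nπ(x−x₀)/L) (x₀ the left endpoint) one has ∫u_n²/∫(u_n')² = (L/(nπ))² → 0, so a(u_n,u_n)/||u_n||_{H^1}² → 1. Hence the optimal constant is α = 1.
Therefore α = 1.


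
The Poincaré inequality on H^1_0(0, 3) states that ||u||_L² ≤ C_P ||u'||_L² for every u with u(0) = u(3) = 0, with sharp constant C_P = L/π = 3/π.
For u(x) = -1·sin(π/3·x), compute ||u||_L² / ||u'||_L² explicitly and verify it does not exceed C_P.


||u||_L² / ||u'||_L² = 3/π = C_P.

u(x) = -1·sin(π/3·x), so u'(x) = -π*cos(π*x/3)/3.
Writing u(x) = A·sin(kπx/L) with A = -1 and k = 1, use ∫_0^L sin²(kπx/L) dx = L/2 and ∫_0^L cos²(kπx/L) dx = L/2.
u² = 1·sin²(π/3·x) and (u')² = π^2/9·cos²(π/3·x), and each of sin², cos² integrates to L/2 = 3/2 over (0, 3).
∫_0^3 u² dx = 3/2, so ||u||_L² = sqrt(6)/2.
∫_0^3 (u')² dx = π^2/6, so ||u'||_L² = sqrt(6)*π/6.
Ratio ||u||_L² / ||u'||_L² = 3/π.
Sharp Poincaré constant on H^1_0(0, 3) is C_P = L/π = 3/π, achieved by sin(π/3·x).
This is the k = 1 eigenfunction (up to amplitude), so the ratio equals the sharp Poincaré constant exactly.


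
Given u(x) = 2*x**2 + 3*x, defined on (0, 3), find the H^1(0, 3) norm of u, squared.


||u||_{H^1}^2 = 3987/5

The H^1 norm (squared) on an interval (0, L) is
  ||u||_{H^1}^2 = ∫_0^L u(x)^2 dx + ∫_0^L u'(x)^2 dx.
Compute u'(x) = 4*x + 3.
Then u(x)^2 = 4*x**4 + 12*x**3 + 9*x**2 and u'(x)^2 = 16*x**2 + 24*x + 9.
Integrate each monomial from 0 to 3 using ∫_0^3 c·x^n dx = c·3^(n+1)/(n+1):
  ∫_0^3 u(x)^2 dx = ∫_0^3 (4*x^4 + 12*x^3 + 9*x^2) dx. Term by term:
    ∫_0^3 4*x^4 dx = 972/5;  ∫_0^3 12*x^3 dx = 243;  ∫_0^3 9*x^2 dx = 81.
  Sum: 972/5 + 243 + 81 = 2592/5.
  ∫_0^3 u'(x)^2 dx = ∫_0^3 (16*x^2 + 24*x + 9) dx. Term by term:
    ∫_0^3 16*x^2 dx = 144;  ∫_0^3 24*x dx = 108;  ∫_0^3 9 dx = 27.
  Sum: 144 + 108 + 27 = 279.
Adding: ||u||_{H^1}^2 = 2592/5 + 279 = 3987/5.


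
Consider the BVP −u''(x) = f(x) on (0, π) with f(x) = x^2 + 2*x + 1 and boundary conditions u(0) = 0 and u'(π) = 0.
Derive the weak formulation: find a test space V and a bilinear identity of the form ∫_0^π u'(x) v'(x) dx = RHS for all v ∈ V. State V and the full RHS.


V = {v ∈ H^1(0, π) : v(0) = 0} (test functions vanish at x = 0 where u is specified); weak form: ∫_0^π u'v' dx = ∫_0^π (x^2 + 2*x + 1) v dx for all v ∈ V.

Multiply both sides by a test function v and integrate from 0 to π:
  ∫_0^π −u''(x) v(x) dx = ∫_0^π f(x) v(x) dx.
Integrate the LHS by parts once:
  ∫_0^π −u'' v dx = −[u'(x) v(x)]_0^π + ∫_0^π u'(x) v'(x) dx.
Thus ∫_0^π u'(x) v'(x) dx = ∫_0^π f(x) v(x) dx + [u'(x) v(x)]_0^π.
Choose V so that boundary terms are either known or forced to vanish.
Mixed BC: u(0) = 0 (Dirichlet) and u'(π) = 0 (Neumann). Define V = {v ∈ H^1(0, π) : v(0) = 0}. Then [u' v]_0^π = u'(π)·v(π) − u'(0)·0 = 0.
Weak formulation: find u (satisfying any essential BC) such that ∫_0^π u'(x) v'(x) dx = ∫_0^π f v dx for all v ∈ V (Dirichlet at 0 absorbed into V; the Neumann datum at x = π is zero, so no boundary term remains).
Substituting f(x) = x^2 + 2*x + 1, the right-hand side is ∫_0^π (x^2 + 2*x + 1) v dx.


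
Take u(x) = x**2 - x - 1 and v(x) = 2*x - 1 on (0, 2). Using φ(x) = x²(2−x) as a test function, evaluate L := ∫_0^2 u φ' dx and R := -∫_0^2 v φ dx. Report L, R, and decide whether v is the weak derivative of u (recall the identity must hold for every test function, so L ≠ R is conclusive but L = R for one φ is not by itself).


LHS = -28/15, RHS = -28/15. Yes, v = u' weakly.

u(x) = x**2 - x - 1, classical derivative u'(x) = 2*x - 1.
φ(x) = x²(2−x), so φ'(x) = x*(4 - 3*x).
Note φ(0) = φ(2) = 0, so the boundary term u·φ vanishes.
LHS = ∫_0^2 u(x) φ'(x) dx = ∫_0^2 (-3*x^4 + 7*x^3 - x^2 - 4*x) dx. Term by term:
  ∫_0^2 -3*x^4 dx = -96/5;  ∫_0^2 7*x^3 dx = 28;  ∫_0^2 -x^2 dx = -8/3;
  ∫_0^2 -4*x dx = -8.
Sum: -96/5 + 28 − 8/3 − 8 = -28/15.
So LHS = -28/15.
∫_0^2 v(x) φ(x) dx = ∫_0^2 (-2*x^4 + 5*x^3 - 2*x^2) dx. Term by term:
  ∫_0^2 -2*x^4 dx = -64/5;  ∫_0^2 5*x^3 dx = 20;  ∫_0^2 -2*x^2 dx = -16/3.
Sum: -64/5 + 20 − 16/3 = 28/15.
So RHS = -∫_0^2 v(x) φ(x) dx = -28/15.
LHS = RHS, so the identity holds for this test φ.
Moreover u is smooth here and v(x) = u'(x) = 2*x - 1 pointwise, so the identity holds for every test function. Hence v is the weak derivative of u.


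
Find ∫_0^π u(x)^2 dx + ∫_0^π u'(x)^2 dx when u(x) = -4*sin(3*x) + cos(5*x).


||u||_{H^1(0,π)}^2 = 93*π

u'(x) = -5*sin(5*x) - 12*cos(3*x).
Expand u² and (u')² and integrate term by term on (0, π), using: for integers n ≥ 1, ∫_0^π sin²(nx) dx = ∫_0^π cos²(nx) dx = π/2; for n ≠ n', ∫_0^π sin(nx)sin(n'x) dx = ∫_0^π cos(nx)cos(n'x) dx = 0; and by product-to-sum, ∫_0^π sin(nx)cos(n'x) dx = ½∫_0^π [sin((n+n')x) + sin((n−n')x)] dx, which is 0 when n+n' is even and 2n/(n²−n'²) when n+n' is odd (it need not vanish on (0, π)).
  u² squared terms: (-4)²·∫sin(3x)² dx = 16·π/2 = 8*π;  (1)²·∫cos(5x)² dx = 1·π/2 = π/2.
  u² cross terms: 2·(-4)·(1)·∫sin(3x)·cos(5x) dx = -8·(0) = 0.
  So ∫_0^π u² dx = 8*π + π/2 + 0 = 17*π/2.
  (u')² squared terms: (-12)²·∫cos(3x)² dx = 144·π/2 = 72*π;  (-5)²·∫sin(5x)² dx = 25·π/2 = 25*π/2.
  (u')² cross terms: 2·(-12)·(-5)·∫cos(3x)·sin(5x) dx = 120·(0) = 0.
  So ∫_0^π (u')² dx = 72*π + 25*π/2 + 0 = 169*π/2.
||u||_{H^1}^2 = (17*π/2) + (169*π/2) = 93*π.


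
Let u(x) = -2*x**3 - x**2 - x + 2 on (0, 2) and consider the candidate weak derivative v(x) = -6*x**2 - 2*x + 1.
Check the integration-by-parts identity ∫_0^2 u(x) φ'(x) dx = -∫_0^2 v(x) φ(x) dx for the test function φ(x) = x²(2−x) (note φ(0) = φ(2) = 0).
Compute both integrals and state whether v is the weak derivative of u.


LHS = 52/3, RHS = 44/3. No, v is not the weak derivative of u.

u(x) = -2*x**3 - x**2 - x + 2, classical derivative u'(x) = -6*x**2 - 2*x - 1.
φ(x) = x²(2−x), so φ'(x) = x*(4 - 3*x).
Note φ(0) = φ(2) = 0, so the boundary term u·φ vanishes.
LHS = ∫_0^2 u(x) φ'(x) dx = ∫_0^2 (6*x^5 - 5*x^4 - x^3 - 10*x^2 + 8*x) dx. Term by term:
  ∫_0^2 6*x^5 dx = 64;  ∫_0^2 -5*x^4 dx = -32;  ∫_0^2 -x^3 dx = -4;
  ∫_0^2 -10*x^2 dx = -80/3;  ∫_0^2 8*x dx = 16.
Sum: 64 − 32 − 4 − 80/3 + 16 = 52/3.
So LHS = 52/3.
∫_0^2 v(x) φ(x) dx = ∫_0^2 (6*x^5 - 10*x^4 - 5*x^3 + 2*x^2) dx. Term by term:
  ∫_0^2 6*x^5 dx = 64;  ∫_0^2 -10*x^4 dx = -64;  ∫_0^2 -5*x^3 dx = -20;
  ∫_0^2 2*x^2 dx = 16/3.
Sum: 64 − 64 − 20 + 16/3 = -44/3.
So RHS = -∫_0^2 v(x) φ(x) dx = 44/3.
LHS − RHS = 8/3 ≠ 0, so the identity fails.
(For a valid weak derivative the identity must hold for EVERY test function, in particular this one. The failure shows v is NOT the weak derivative of u.)
Correct weak derivative would be u'(x) = -6*x**2 - 2*x - 1.
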